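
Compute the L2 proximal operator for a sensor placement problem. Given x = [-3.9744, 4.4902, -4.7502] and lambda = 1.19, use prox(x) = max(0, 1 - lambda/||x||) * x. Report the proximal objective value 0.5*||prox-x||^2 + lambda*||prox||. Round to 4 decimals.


Step 1: Compute ||x||.
||x|| = 7.65
Step 2: Compute scaling factor.
scale = max(0, 1 - 1.19/7.65) = 0.8444
Step 3: prox(x) = [-3.3562, 3.7917, -4.0113]
||prox(x)|| = 6.46
Step 4: Proximal objective.
0.5*||prox-x||^2 = 0.7081
lambda*||prox|| = 7.6874
Total = 8.3954


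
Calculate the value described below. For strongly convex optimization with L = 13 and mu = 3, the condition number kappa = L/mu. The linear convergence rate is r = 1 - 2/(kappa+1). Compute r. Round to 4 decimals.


Step 1: Compute the condition number.
kappa = L/mu = 13/3 = 4.3333
Step 2: Compute the convergence rate.
r = 1 - 2/(kappa + 1) = 1 - 2*mu/(L + mu) = (L - mu)/(L + mu) = 10/16 = 0.625


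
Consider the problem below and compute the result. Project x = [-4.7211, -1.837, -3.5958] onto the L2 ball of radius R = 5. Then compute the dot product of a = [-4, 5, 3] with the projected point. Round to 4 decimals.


Step 1: Compute ||x|| (intermediates to 6 decimals).
||x|| = sqrt((-4.7211)^2 + (-1.837)^2 + (-3.5958)^2) = 6.212337
Step 2: Project.
Since ||x|| > R, scale = R/||x|| = 5/6.212337 = 0.80485, proj(x) = scale * x
proj(x) = [-3.799777, -1.478509, -2.89408]
Step 3: Dot product.
a^T * proj(x) = -4*(-3.799777) + 5*(-1.478509) + 3*(-2.89408) = -0.8757


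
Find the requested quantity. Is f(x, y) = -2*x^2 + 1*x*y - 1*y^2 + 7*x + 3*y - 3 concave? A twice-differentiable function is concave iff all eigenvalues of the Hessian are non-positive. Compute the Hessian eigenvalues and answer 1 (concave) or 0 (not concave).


The Hessian of f(x,y) = -2*x^2 + 1*x*y - 1*y^2 + 7*x + 3*y - 3 is:
H = [[-4, 1], [1, -2]]
Trace = -4 - 2 = -6
Determinant = -4*-2 - (1)^2 = 7
Discriminant = (-6)^2 - 4*7 = 8.0
Eigenvalues: lambda_1 = -4.4142, lambda_2 = -1.5858
The function is concave.

1


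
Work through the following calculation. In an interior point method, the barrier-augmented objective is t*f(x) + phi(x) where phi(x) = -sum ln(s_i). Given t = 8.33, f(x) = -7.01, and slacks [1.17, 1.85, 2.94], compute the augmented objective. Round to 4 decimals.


Step 1: Compute log-barrier.
ln values: [0.157, 0.6152, 1.0784]
phi = -(0.157 + 0.6152 + 1.0784) = -1.8506
Step 2: Compute augmented objective.
t*f(x) = 8.33*-7.01 = -58.3933
Total = -58.3933 - 1.8506 = -60.2439


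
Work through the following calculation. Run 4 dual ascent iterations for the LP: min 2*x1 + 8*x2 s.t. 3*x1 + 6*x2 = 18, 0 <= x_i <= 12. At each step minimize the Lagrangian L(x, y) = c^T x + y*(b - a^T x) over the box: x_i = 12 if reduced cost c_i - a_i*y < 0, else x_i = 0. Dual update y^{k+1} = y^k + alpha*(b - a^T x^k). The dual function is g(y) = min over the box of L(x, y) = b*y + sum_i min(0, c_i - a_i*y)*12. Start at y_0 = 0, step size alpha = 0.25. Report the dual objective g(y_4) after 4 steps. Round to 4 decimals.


Dual ascent for LP: min 2*x1 + 8*x2, 3*x1 + 6*x2 = 18, 0 <= x_i <= 12
Step 1: y^k = 0.0, reduced costs: (2.0, 8.0)
  x^k = (0.0, 0.0), subgradient = b - a^T x = 18.0
  y^{k+1} = 0.0 + 0.25*18.0 = 4.5
Step 2: y^k = 4.5, reduced costs: (-11.5, -19.0)
  x^k = (12.0, 12.0), subgradient = b - a^T x = -90.0
  y^{k+1} = 4.5 + 0.25*-90.0 = -18.0
Step 3: y^k = -18.0, reduced costs: (56.0, 116.0)
  x^k = (0.0, 0.0), subgradient = b - a^T x = 18.0
  y^{k+1} = -18.0 + 0.25*18.0 = -13.5
Step 4: y^k = -13.5, reduced costs: (42.5, 89.0)
  x^k = (0.0, 0.0), subgradient = b - a^T x = 18.0
  y^{k+1} = -13.5 + 0.25*18.0 = -9.0
Dual objective at y_4 = -9.0: reduced costs (29.0, 62.0), box minimizer x = (0.0, 0.0)
g(y_4) = b*y + (c1 - a1*y)*x1 + (c2 - a2*y)*x2 = 18*(-9.0) + 29.0*0.0 + 62.0*0.0 = -162.0 + 0.0 + 0.0 = -162.0


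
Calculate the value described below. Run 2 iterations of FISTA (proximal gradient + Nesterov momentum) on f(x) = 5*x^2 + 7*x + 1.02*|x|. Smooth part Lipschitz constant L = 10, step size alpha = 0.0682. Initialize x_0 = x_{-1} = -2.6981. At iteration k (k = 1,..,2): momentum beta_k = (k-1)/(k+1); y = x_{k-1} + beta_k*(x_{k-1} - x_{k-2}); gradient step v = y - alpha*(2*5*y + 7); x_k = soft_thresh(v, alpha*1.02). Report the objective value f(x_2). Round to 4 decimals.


FISTA on f(x) = 5*x^2 + 7*x + 1.02*|x|
L = 10, alpha = 0.0682
Iteration 1: beta = 0.0, y = -2.6981 + 0.0*(-2.6981 + 2.6981) = -2.6981
  grad(y) = -19.981, v = y - alpha*grad = -1.3354
  prox(v) = soft_thresh(-1.3354, 0.0696) = -1.2658
Iteration 2: beta = 0.3333, y = -1.2658 + 0.3333*(-1.2658 + 2.6981) = -0.7884
  grad(y) = -0.8841, v = y - alpha*grad = -0.7281
  prox(v) = soft_thresh(-0.7281, 0.0696) = -0.6586
f(x_2) = 5*(-0.6586)^2 + 7*(-0.6586) + 1.02*|-0.6586| = -1.7697


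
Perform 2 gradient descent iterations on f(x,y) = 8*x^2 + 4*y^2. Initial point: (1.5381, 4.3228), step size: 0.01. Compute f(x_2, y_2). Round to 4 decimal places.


Gradient descent on f(x,y) = 8*x^2 + 4*y^2.
Starting point: (1.5381, 4.3228), alpha = 0.01
Step 1: grad_x = 2*8*1.5381 = 24.6096, grad_y = 2*4*4.3228 = 34.5824
  x_1 = 1.5381 - 0.01*24.6096 = 1.292
  y_1 = 4.3228 - 0.01*34.5824 = 3.977
Step 2: grad_x = 2*8*1.292 = 20.6721, grad_y = 2*4*3.977 = 31.8158
  x_2 = 1.292 - 0.01*20.6721 = 1.0853
  y_2 = 3.977 - 0.01*31.8158 = 3.6588
f(1.0853, 3.6588) = 8*1.0853^2 + 4*3.6588^2 = 62.9705


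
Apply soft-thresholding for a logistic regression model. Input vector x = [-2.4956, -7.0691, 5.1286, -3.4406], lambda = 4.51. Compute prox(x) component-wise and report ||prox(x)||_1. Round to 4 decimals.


Soft-thresholding with lambda = 4.51:
prox(-2.4956) = sign(-2.4956)*max(|-2.4956| - 4.51, 0) = 0.0
prox(-7.0691) = sign(-7.0691)*max(|-7.0691| - 4.51, 0) = -2.5591
prox(5.1286) = sign(5.1286)*max(|5.1286| - 4.51, 0) = 0.6186
prox(-3.4406) = sign(-3.4406)*max(|-3.4406| - 4.51, 0) = 0.0
prox(x) = [0.0, -2.5591, 0.6186, 0.0]
||prox(x)||_1 = 0.0 + 2.5591 + 0.6186 + 0.0 = 3.1777


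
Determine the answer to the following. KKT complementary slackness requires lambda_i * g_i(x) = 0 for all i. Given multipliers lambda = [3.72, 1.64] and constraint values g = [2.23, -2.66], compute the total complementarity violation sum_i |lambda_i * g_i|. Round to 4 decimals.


KKT complementary slackness check:
lambda_1 * g_1 = 3.72 * 2.23 = 8.2956
lambda_2 * g_2 = 1.64 * -2.66 = -4.3624
Total violation = 8.2956 + 4.3624 = 12.658


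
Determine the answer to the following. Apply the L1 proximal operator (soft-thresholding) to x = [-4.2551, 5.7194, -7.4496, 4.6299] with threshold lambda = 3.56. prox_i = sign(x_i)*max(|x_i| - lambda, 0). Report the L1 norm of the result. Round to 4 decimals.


Soft-thresholding with lambda = 3.56:
prox(-4.2551) = sign(-4.2551)*max(|-4.2551| - 3.56, 0) = -0.6951
prox(5.7194) = sign(5.7194)*max(|5.7194| - 3.56, 0) = 2.1594
prox(-7.4496) = sign(-7.4496)*max(|-7.4496| - 3.56, 0) = -3.8896
prox(4.6299) = sign(4.6299)*max(|4.6299| - 3.56, 0) = 1.0699
prox(x) = [-0.6951, 2.1594, -3.8896, 1.0699]
||prox(x)||_1 = 0.6951 + 2.1594 + 3.8896 + 1.0699 = 7.814


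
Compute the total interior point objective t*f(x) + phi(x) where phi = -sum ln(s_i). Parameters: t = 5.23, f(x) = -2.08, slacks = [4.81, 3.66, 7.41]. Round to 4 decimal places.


Step 1: Compute log-barrier.
ln values: [1.5707, 1.2975, 2.0028]
phi = -(1.5707 + 1.2975 + 2.0028) = -4.871
Step 2: Compute augmented objective.
t*f(x) = 5.23*-2.08 = -10.8784
Total = -10.8784 - 4.871 = -15.7494


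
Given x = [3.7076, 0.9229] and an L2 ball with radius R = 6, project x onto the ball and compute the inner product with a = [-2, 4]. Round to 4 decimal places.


Step 1: Compute ||x|| (intermediates to 6 decimals).
||x|| = sqrt(3.7076^2 + 0.9229^2) = 3.820738
Step 2: Project.
Since ||x|| <= R, proj = x (no scaling needed).
proj(x) = [3.7076, 0.9229]
Step 3: Dot product.
a^T * proj(x) = -2*3.7076 + 4*0.9229 = -3.7236


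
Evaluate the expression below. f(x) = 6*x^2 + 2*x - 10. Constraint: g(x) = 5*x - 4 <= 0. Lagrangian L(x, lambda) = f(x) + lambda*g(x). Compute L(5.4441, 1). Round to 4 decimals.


Step 1: Evaluate f(x).
f(5.4441) = 6*5.4441^2 + 2*5.4441 - 10 = 178.7175
Step 2: Evaluate g(x).
g(5.4441) = 5*5.4441 - 4 = 23.2205
Step 3: Compute Lagrangian.
L = 178.7175 + 1*23.2205 = 201.938


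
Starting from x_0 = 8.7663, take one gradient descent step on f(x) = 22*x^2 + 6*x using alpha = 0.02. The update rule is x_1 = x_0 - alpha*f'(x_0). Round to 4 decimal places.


We compute the gradient at x_0 and apply the update.
f'(x) = 44*x + 6
f'(8.7663) = 44*8.7663 + 6 = 391.7172
x_1 = 8.7663 - 0.02*391.7172 = 0.932


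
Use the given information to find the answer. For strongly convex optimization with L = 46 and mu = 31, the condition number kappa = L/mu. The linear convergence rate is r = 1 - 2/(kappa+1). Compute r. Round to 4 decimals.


Step 1: Compute the condition number.
kappa = L/mu = 46/31 = 1.4839
Step 2: Compute the convergence rate.
r = 1 - 2/(kappa + 1) = 1 - 2*mu/(L + mu) = (L - mu)/(L + mu) = 15/77 = 0.1948


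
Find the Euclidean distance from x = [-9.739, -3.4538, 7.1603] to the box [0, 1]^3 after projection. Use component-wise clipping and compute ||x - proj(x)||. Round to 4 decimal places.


Project each component onto [0, 1].
clip(-9.739) = 0.0, clip(-3.4538) = 0.0, clip(7.1603) = 1.0
Projection = [0.0, 0.0, 1.0]
Squared diffs: [94.8481, 11.9287, 37.9493]
Distance = sqrt(144.7261) = 12.0302


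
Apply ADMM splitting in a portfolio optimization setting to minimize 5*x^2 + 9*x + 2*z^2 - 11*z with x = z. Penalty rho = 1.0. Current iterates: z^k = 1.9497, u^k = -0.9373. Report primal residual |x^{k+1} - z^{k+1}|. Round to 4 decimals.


ADMM iteration with rho = 1.0, z^k = 1.9497, u^k = -0.9373
Step 1: x-update.
Minimize 5*x^2 + 9*x + (1.0/2)*(x - 1.9497 - 0.9373)^2
FOC: (2*5 + 1.0)*x = -9 + 1.0*(1.9497 + 0.9373)
x^{k+1} = -0.5557
Step 2: z-update.
Minimize 2*z^2 - 11*z + (1.0/2)*(-0.5557 - z - 0.9373)^2
FOC: (2*2 + 1.0)*z = 11 + 1.0*(-0.5557 - 0.9373)
z^{k+1} = 1.9014
Step 3: u-update.
u^{k+1} = -0.9373 - 0.5557 - 1.9014 = -3.3944
Step 4: Primal residual = |-0.5557 - 1.9014| = 2.4571


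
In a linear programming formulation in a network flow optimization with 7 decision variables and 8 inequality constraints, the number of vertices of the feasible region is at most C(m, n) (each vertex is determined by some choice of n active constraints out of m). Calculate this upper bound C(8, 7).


Each vertex corresponds to some choice of n active constraints out of m, so the number of vertices is at most C(m, n) = m! / (n!(m-n)!).
m = 8, n = 7
Numerator: 8 * 7 * 6 * 5 * 4 * 3 * 2
Denominator: 7! = 5040
C(8, 7) = 8


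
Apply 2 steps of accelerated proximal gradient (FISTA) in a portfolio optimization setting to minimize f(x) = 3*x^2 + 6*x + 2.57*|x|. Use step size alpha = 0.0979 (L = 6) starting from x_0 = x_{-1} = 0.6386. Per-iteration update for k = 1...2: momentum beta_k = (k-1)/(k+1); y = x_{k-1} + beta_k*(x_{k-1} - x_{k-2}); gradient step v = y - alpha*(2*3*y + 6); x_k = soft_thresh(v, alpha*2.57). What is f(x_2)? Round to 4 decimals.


FISTA on f(x) = 3*x^2 + 6*x + 2.57*|x|
L = 6, alpha = 0.0979
Iteration 1: beta = 0.0, y = 0.6386 + 0.0*(0.6386 - 0.6386) = 0.6386
  grad(y) = 9.8316, v = y - alpha*grad = -0.3239
  prox(v) = soft_thresh(-0.3239, 0.2516) = -0.0723
Iteration 2: beta = 0.3333, y = -0.0723 + 0.3333*(-0.0723 - 0.6386) = -0.3093
  grad(y) = 4.1443, v = y - alpha*grad = -0.715
  prox(v) = soft_thresh(-0.715, 0.2516) = -0.4634
f(x_2) = 3*(-0.4634)^2 + 6*(-0.4634) + 2.57*|-0.4634| = -0.9452


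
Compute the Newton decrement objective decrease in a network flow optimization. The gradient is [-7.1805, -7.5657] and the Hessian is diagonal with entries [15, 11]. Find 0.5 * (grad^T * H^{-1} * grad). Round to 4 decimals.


Step 1: H is diagonal, so H^(-1) * g = [-0.4787, -0.6878].
Step 2: g^T H^(-1) g = sum_i g_i^2 / H_ii
  = (-7.1805)^2/15 + (-7.5657)^2/11
  = 3.4373 + 5.2036 = 8.6409
Step 3: Objective decrease = 0.5 * g^T H^(-1) g = 4.3205


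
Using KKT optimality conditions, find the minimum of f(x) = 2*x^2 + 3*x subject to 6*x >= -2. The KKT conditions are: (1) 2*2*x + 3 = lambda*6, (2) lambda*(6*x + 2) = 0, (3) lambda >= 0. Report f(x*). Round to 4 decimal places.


Step 1: Try lambda = 0 (constraint inactive).
x_unc = -3/(2*2) = -0.75
Check: 6*-0.75 = -4.5 < -2 -- violated!
Step 2: Constraint must be active: 6*x = -2
x* = -2/6 = -1/3 = -0.3333 (rounded; the exact value -1/3 is used below)
lambda = (2*2*(-1/3) + 3)/6 = 0.2778
Step 3: Compute optimal value.
f(x*) = 2*(-1/3)^2 + 3*(-1/3) = -0.7778


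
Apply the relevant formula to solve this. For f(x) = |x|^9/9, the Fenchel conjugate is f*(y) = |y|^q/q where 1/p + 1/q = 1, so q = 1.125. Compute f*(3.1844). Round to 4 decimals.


The conjugate exponent q satisfies 1/p + 1/q = 1.
p = 9, so q = 9/(9 - 1) = 1.125
|y|^q = 3.1844^1.125 = 3.6805
f*(3.1844) = 3.6805 / 1.125 = 3.2715


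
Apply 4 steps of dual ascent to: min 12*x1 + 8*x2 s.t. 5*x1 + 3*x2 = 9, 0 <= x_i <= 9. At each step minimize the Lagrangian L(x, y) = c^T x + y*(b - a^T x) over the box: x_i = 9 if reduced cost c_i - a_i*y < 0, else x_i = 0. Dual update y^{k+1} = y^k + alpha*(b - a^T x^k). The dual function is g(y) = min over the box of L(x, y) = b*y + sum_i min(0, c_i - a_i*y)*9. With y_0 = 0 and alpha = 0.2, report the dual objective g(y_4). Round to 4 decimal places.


Dual ascent for LP: min 12*x1 + 8*x2, 5*x1 + 3*x2 = 9, 0 <= x_i <= 9
Step 1: y^k = 0.0, reduced costs: (12.0, 8.0)
  x^k = (0.0, 0.0), subgradient = b - a^T x = 9.0
  y^{k+1} = 0.0 + 0.2*9.0 = 1.8
Step 2: y^k = 1.8, reduced costs: (3.0, 2.6)
  x^k = (0.0, 0.0), subgradient = b - a^T x = 9.0
  y^{k+1} = 1.8 + 0.2*9.0 = 3.6
Step 3: y^k = 3.6, reduced costs: (-6.0, -2.8)
  x^k = (9.0, 9.0), subgradient = b - a^T x = -63.0
  y^{k+1} = 3.6 + 0.2*-63.0 = -9.0
Step 4: y^k = -9.0, reduced costs: (57.0, 35.0)
  x^k = (0.0, 0.0), subgradient = b - a^T x = 9.0
  y^{k+1} = -9.0 + 0.2*9.0 = -7.2
Dual objective at y_4 = -7.2: reduced costs (48.0, 29.6), box minimizer x = (0.0, 0.0)
g(y_4) = b*y + (c1 - a1*y)*x1 + (c2 - a2*y)*x2 = 9*(-7.2) + 48.0*0.0 + 29.6*0.0 = -64.8 + 0.0 + 0.0 = -64.8


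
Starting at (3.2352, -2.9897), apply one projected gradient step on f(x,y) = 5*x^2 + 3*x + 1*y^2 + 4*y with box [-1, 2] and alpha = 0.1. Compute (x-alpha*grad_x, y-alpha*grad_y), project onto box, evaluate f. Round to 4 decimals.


Step 1: Compute gradient at (3.2352, -2.9897).
grad_x = 2*5*3.2352 + 3 = 35.352
grad_y = 2*1*-2.9897 + 4 = -1.9794
Step 2: Gradient step.
x_raw = 3.2352 - 0.1*35.352 = -0.3
y_raw = -2.9897 - 0.1*-1.9794 = -2.7918
Step 3: Project onto [-1, 2].
x_proj = clip(-0.3) = -0.3
y_proj = clip(-2.7918) = -1.0
Step 4: Evaluate f.
f(-0.3, -1.0) = -3.45


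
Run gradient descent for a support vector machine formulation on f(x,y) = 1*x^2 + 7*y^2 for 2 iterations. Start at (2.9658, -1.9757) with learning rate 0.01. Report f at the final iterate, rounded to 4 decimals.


Gradient descent on f(x,y) = 1*x^2 + 7*y^2.
Starting point: (2.9658, -1.9757), alpha = 0.01
Step 1: grad_x = 2*1*2.9658 = 5.9316, grad_y = 2*7*-1.9757 = -27.6598
  x_1 = 2.9658 - 0.01*5.9316 = 2.9065
  y_1 = -1.9757 - 0.01*-27.6598 = -1.6991
Step 2: grad_x = 2*1*2.9065 = 5.813, grad_y = 2*7*-1.6991 = -23.7874
  x_2 = 2.9065 - 0.01*5.813 = 2.8484
  y_2 = -1.6991 - 0.01*-23.7874 = -1.4612
f(2.8484, -1.4612) = 1*2.8484^2 + 7*(-1.4612)^2 = 23.0594


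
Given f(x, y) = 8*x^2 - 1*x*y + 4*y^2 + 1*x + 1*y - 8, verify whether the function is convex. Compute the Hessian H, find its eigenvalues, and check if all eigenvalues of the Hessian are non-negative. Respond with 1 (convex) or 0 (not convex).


The Hessian of f(x,y) = 8*x^2 - 1*x*y + 4*y^2 + 1*x + 1*y - 8 is:
H = [[16, -1], [-1, 8]]
Trace = 16 + 8 = 24
Determinant = 16*8 - (-1)^2 = 127
Discriminant = (24)^2 - 4*127 = 68.0
Eigenvalues: lambda_1 = 7.8769, lambda_2 = 16.1231
The function is convex.

1


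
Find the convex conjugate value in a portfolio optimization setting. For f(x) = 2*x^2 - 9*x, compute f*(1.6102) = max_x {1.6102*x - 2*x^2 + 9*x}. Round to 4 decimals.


f*(y) = sup_x {y*x - a*x^2 - b*x} = sup_x {(y-b)*x - a*x^2}
FOC: (y - b) - 2a*x = 0 => x* = (y - b)/(2a)
x* = (1.6102 + 9)/(2*2) = 2.6526
f*(1.6102) = (y-b)^2/(4a) = (1.6102 + 9)^2/(4*2)
= 112.5763/8 = 14.072


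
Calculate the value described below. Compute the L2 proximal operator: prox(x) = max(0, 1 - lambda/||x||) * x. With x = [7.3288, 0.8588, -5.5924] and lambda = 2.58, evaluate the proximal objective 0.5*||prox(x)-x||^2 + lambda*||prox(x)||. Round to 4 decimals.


Step 1: Compute ||x||.
||x|| = 9.2587
Step 2: Compute scaling factor.
scale = max(0, 1 - 2.58/9.2587) = 0.7213
Step 3: prox(x) = [5.2866, 0.6195, -4.034]
||prox(x)|| = 6.6787
Step 4: Proximal objective.
0.5*||prox-x||^2 = 3.3282
lambda*||prox|| = 17.231
Total = 20.5593


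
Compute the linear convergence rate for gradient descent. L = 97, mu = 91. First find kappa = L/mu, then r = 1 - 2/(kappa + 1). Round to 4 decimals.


Step 1: Compute the condition number.
kappa = L/mu = 97/91 = 1.0659
Step 2: Compute the convergence rate.
r = 1 - 2/(kappa + 1) = 1 - 2*mu/(L + mu) = (L - mu)/(L + mu) = 6/188 = 0.0319


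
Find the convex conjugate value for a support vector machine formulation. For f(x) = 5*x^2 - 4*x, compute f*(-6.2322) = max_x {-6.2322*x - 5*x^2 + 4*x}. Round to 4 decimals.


f*(y) = sup_x {y*x - a*x^2 - b*x} = sup_x {(y-b)*x - a*x^2}
FOC: (y - b) - 2a*x = 0 => x* = (y - b)/(2a)
x* = (-6.2322 + 4)/(2*5) = -0.2232
f*(-6.2322) = (y-b)^2/(4a) = (-6.2322 + 4)^2/(4*5)
= 4.9827/20 = 0.2491


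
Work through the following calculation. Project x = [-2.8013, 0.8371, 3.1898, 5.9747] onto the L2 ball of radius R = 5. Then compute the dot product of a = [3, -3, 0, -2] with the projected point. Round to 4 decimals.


Step 1: Compute ||x|| (intermediates to 6 decimals).
||x|| = sqrt((-2.8013)^2 + 0.8371^2 + 3.1898^2 + 5.9747^2) = 7.376983
Step 2: Project.
Since ||x|| > R, scale = R/||x|| = 5/7.376983 = 0.677784, proj(x) = scale * x
proj(x) = [-1.898676, 0.567373, 2.161995, 4.049556]
Step 3: Dot product.
a^T * proj(x) = 3*(-1.898676) - 3*0.567373 + 0*2.161995 - 2*4.049556 = -15.4973


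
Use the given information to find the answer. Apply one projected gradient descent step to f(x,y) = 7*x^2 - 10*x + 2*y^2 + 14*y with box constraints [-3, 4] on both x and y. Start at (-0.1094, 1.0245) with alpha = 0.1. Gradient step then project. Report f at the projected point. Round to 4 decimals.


Step 1: Compute gradient at (-0.1094, 1.0245).
grad_x = 2*7*-0.1094 - 10 = -11.5316
grad_y = 2*2*1.0245 + 14 = 18.098
Step 2: Gradient step.
x_raw = -0.1094 - 0.1*-11.5316 = 1.0438
y_raw = 1.0245 - 0.1*18.098 = -0.7853
Step 3: Project onto [-3, 4].
x_proj = clip(1.0438) = 1.0438
y_proj = clip(-0.7853) = -0.7853
Step 4: Evaluate f.
f(1.0438, -0.7853) = -12.5724


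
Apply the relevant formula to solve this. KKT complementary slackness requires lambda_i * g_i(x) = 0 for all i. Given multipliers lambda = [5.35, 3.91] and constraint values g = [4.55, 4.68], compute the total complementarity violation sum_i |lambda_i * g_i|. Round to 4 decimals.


KKT complementary slackness check:
lambda_1 * g_1 = 5.35 * 4.55 = 24.3425
lambda_2 * g_2 = 3.91 * 4.68 = 18.2988
Total violation = 24.3425 + 18.2988 = 42.6413


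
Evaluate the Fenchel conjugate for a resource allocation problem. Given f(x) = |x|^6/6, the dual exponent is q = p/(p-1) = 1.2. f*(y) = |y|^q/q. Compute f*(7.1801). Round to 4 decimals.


The conjugate exponent q satisfies 1/p + 1/q = 1.
p = 6, so q = 6/(6 - 1) = 1.2
|y|^q = 7.1801^1.2 = 10.6502
f*(7.1801) = 10.6502 / 1.2 = 8.8751


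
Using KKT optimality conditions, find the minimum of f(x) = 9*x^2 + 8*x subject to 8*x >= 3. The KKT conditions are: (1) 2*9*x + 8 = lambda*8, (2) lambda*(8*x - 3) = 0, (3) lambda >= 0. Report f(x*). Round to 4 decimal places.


Step 1: Try lambda = 0 (constraint inactive).
x_unc = -8/(2*9) = -0.4444
Check: 8*-0.4444 = -3.5552 < 3 -- violated!
Step 2: Constraint must be active: 8*x = 3
x* = 3/8 = 0.375
lambda = (2*9*0.375 + 8)/8 = 1.8438
Step 3: Compute optimal value.
f(x*) = 9*0.375^2 + 8*0.375 = 4.2656


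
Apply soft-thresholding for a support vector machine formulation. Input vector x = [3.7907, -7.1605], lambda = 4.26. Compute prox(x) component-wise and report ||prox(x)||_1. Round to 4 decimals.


Soft-thresholding with lambda = 4.26:
prox(3.7907) = sign(3.7907)*max(|3.7907| - 4.26, 0) = 0.0
prox(-7.1605) = sign(-7.1605)*max(|-7.1605| - 4.26, 0) = -2.9005
prox(x) = [0.0, -2.9005]
||prox(x)||_1 = 0.0 + 2.9005 = 2.9005


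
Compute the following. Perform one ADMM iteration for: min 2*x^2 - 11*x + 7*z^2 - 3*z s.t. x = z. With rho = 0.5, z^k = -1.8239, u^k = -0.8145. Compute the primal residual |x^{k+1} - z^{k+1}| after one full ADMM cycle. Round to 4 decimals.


ADMM iteration with rho = 0.5, z^k = -1.8239, u^k = -0.8145
Step 1: x-update.
Minimize 2*x^2 - 11*x + (0.5/2)*(x + 1.8239 - 0.8145)^2
FOC: (2*2 + 0.5)*x = 11 + 0.5*(-1.8239 + 0.8145)
x^{k+1} = 2.3323
Step 2: z-update.
Minimize 7*z^2 - 3*z + (0.5/2)*(2.3323 - z - 0.8145)^2
FOC: (2*7 + 0.5)*z = 3 + 0.5*(2.3323 - 0.8145)
z^{k+1} = 0.2592
Step 3: u-update.
u^{k+1} = -0.8145 + 2.3323 - 0.2592 = 1.2586
Step 4: Primal residual = |2.3323 - 0.2592| = 2.0731


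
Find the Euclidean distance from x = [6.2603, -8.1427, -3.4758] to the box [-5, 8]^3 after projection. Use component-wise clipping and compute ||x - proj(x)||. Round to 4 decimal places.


Project each component onto [-5, 8].
clip(6.2603) = 6.2603, clip(-8.1427) = -5.0, clip(-3.4758) = -3.4758
Projection = [6.2603, -5.0, -3.4758]
Squared diffs: [0.0, 9.8766, 0.0]
Distance = sqrt(9.8766) = 3.1427


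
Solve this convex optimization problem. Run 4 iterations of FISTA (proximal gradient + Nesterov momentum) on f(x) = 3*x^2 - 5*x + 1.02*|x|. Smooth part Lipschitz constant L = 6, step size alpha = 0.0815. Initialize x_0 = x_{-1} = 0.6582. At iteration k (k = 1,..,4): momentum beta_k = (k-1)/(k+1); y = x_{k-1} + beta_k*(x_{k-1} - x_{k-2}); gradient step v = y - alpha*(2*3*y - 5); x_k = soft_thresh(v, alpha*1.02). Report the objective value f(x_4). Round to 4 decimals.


FISTA on f(x) = 3*x^2 - 5*x + 1.02*|x|
L = 6, alpha = 0.0815
Iteration 1: beta = 0.0, y = 0.6582 + 0.0*(0.6582 - 0.6582) = 0.6582
  grad(y) = -1.0508, v = y - alpha*grad = 0.7438
  prox(v) = soft_thresh(0.7438, 0.0831) = 0.6607
Iteration 2: beta = 0.3333, y = 0.6607 + 0.3333*(0.6607 - 0.6582) = 0.6615
  grad(y) = -1.0307, v = y - alpha*grad = 0.7456
  prox(v) = soft_thresh(0.7456, 0.0831) = 0.6624
Iteration 3: beta = 0.5, y = 0.6624 + 0.5*(0.6624 - 0.6607) = 0.6633
  grad(y) = -1.0203, v = y - alpha*grad = 0.7464
  prox(v) = soft_thresh(0.7464, 0.0831) = 0.6633
Iteration 4: beta = 0.6, y = 0.6633 + 0.6*(0.6633 - 0.6624) = 0.6638
  grad(y) = -1.017, v = y - alpha*grad = 0.7467
  prox(v) = soft_thresh(0.7467, 0.0831) = 0.6636
f(x_4) = 3*0.6636^2 - 5*0.6636 + 1.02*|0.6636| = -1.32


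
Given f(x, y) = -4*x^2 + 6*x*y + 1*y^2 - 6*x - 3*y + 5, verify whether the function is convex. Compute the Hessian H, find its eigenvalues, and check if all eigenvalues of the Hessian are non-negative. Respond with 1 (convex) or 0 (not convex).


The Hessian of f(x,y) = -4*x^2 + 6*x*y + 1*y^2 - 6*x - 3*y + 5 is:
H = [[-8, 6], [6, 2]]
Trace = -8 + 2 = -6
Determinant = -8*2 - (6)^2 = -52
Discriminant = (-6)^2 - 4*-52 = 244.0
Eigenvalues: lambda_1 = -10.8102, lambda_2 = 4.8102
The function is not convex.

0


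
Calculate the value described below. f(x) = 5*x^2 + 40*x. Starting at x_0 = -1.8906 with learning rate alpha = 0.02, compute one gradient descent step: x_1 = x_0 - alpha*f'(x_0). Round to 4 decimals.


We compute the gradient at x_0 and apply the update.
f'(x) = 10*x + 40
f'(-1.8906) = 10*-1.8906 + 40 = 21.094
x_1 = -1.8906 - 0.02*21.094 = -2.3125


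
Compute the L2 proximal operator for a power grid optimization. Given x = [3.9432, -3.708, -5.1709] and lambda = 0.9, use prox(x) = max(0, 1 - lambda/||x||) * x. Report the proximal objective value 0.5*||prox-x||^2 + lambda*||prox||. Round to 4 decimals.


Step 1: Compute ||x||.
||x|| = 7.4857
Step 2: Compute scaling factor.
scale = max(0, 1 - 0.9/7.4857) = 0.8798
Step 3: prox(x) = [3.4691, -3.2622, -4.5492]
||prox(x)|| = 6.5857
Step 4: Proximal objective.
0.5*||prox-x||^2 = 0.405
lambda*||prox|| = 5.9271
Total = 6.3322


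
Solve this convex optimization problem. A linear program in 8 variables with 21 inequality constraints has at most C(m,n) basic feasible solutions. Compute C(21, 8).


Each vertex corresponds to some choice of n active constraints out of m, so the number of vertices is at most C(m, n) = m! / (n!(m-n)!).
m = 21, n = 8
Numerator: 21 * 20 * 19 * 18 * 17 * 16 * 15 * 14
Denominator: 8! = 40320
C(21, 8) = 203490


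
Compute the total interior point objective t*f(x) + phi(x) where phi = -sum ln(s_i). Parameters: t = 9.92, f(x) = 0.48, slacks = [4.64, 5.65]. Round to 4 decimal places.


Step 1: Compute log-barrier.
ln values: [1.5347, 1.7317]
phi = -(1.5347 + 1.7317) = -3.2664
Step 2: Compute augmented objective.
t*f(x) = 9.92*0.48 = 4.7616
Total = 4.7616 - 3.2664 = 1.4952


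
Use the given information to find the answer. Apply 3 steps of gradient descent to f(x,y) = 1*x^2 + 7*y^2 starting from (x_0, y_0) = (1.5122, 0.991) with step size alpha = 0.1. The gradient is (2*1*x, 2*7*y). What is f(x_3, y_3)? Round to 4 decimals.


Gradient descent on f(x,y) = 1*x^2 + 7*y^2.
Starting point: (1.5122, 0.991), alpha = 0.1
Step 1: grad_x = 2*1*1.5122 = 3.0244, grad_y = 2*7*0.991 = 13.874
  x_1 = 1.5122 - 0.1*3.0244 = 1.2098
  y_1 = 0.991 - 0.1*13.874 = -0.3964
Step 2: grad_x = 2*1*1.2098 = 2.4195, grad_y = 2*7*-0.3964 = -5.5496
  x_2 = 1.2098 - 0.1*2.4195 = 0.9678
  y_2 = -0.3964 - 0.1*-5.5496 = 0.1586
Step 3: grad_x = 2*1*0.9678 = 1.9356, grad_y = 2*7*0.1586 = 2.2198
  x_3 = 0.9678 - 0.1*1.9356 = 0.7742
  y_3 = 0.1586 - 0.1*2.2198 = -0.0634
f(0.7742, -0.0634) = 1*0.7742^2 + 7*(-0.0634)^2 = 0.6276


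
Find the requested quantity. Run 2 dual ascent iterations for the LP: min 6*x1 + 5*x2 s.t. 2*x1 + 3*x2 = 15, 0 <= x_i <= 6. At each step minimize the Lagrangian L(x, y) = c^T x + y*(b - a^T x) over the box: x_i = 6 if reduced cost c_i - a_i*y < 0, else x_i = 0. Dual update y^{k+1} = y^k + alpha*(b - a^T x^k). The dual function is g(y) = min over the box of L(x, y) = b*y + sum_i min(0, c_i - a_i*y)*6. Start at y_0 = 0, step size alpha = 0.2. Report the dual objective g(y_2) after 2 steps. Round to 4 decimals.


Dual ascent for LP: min 6*x1 + 5*x2, 2*x1 + 3*x2 = 15, 0 <= x_i <= 6
Step 1: y^k = 0.0, reduced costs: (6.0, 5.0)
  x^k = (0.0, 0.0), subgradient = b - a^T x = 15.0
  y^{k+1} = 0.0 + 0.2*15.0 = 3.0
Step 2: y^k = 3.0, reduced costs: (0.0, -4.0)
  x^k = (0.0, 6.0), subgradient = b - a^T x = -3.0
  y^{k+1} = 3.0 + 0.2*-3.0 = 2.4
Dual objective at y_2 = 2.4: reduced costs (1.2, -2.2), box minimizer x = (0.0, 6.0)
g(y_2) = b*y + (c1 - a1*y)*x1 + (c2 - a2*y)*x2 = 15*2.4 + 1.2*0.0 + (-2.2)*6.0 = 36.0 + 0.0 - 13.2 = 22.8


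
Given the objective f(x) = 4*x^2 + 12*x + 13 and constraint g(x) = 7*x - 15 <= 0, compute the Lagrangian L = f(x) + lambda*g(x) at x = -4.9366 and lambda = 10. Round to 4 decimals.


Step 1: Evaluate f(x).
f(-4.9366) = 4*(-4.9366)^2 + 12*(-4.9366) + 13 = 51.2409
Step 2: Evaluate g(x).
g(-4.9366) = 7*-4.9366 - 15 = -49.5562
Step 3: Compute Lagrangian.
L = 51.2409 + 10*-49.5562 = -444.3211


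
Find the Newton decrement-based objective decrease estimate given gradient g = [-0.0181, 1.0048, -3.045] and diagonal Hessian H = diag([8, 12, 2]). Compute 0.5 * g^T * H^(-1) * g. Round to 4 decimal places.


Step 1: H is diagonal, so H^(-1) * g = [-0.0023, 0.0837, -1.5225].
Step 2: g^T H^(-1) g = sum_i g_i^2 / H_ii
  = (-0.0181)^2/8 + (1.0048)^2/12 + (-3.045)^2/2
  = 0.0 + 0.0841 + 4.636 = 4.7202
Step 3: Objective decrease = 0.5 * g^T H^(-1) g = 2.3601


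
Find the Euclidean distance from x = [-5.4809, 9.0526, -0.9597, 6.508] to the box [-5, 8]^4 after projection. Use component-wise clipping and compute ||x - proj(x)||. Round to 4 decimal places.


Project each component onto [-5, 8].
clip(-5.4809) = -5.0, clip(9.0526) = 8.0, clip(-0.9597) = -0.9597, clip(6.508) = 6.508
Projection = [-5.0, 8.0, -0.9597, 6.508]
Squared diffs: [0.2313, 1.108, 0.0, 0.0]
Distance = sqrt(1.3393) = 1.1573


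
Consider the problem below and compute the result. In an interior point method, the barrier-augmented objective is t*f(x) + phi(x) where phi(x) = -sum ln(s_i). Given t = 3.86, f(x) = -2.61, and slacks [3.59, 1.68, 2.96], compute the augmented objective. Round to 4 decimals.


Step 1: Compute log-barrier.
ln values: [1.2782, 0.5188, 1.0852]
phi = -(1.2782 + 0.5188 + 1.0852) = -2.8821
Step 2: Compute augmented objective.
t*f(x) = 3.86*-2.61 = -10.0746
Total = -10.0746 - 2.8821 = -12.9567


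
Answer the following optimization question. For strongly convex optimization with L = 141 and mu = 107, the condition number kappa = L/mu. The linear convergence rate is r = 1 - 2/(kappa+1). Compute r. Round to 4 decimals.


Step 1: Compute the condition number.
kappa = L/mu = 141/107 = 1.3178
Step 2: Compute the convergence rate.
r = 1 - 2/(kappa + 1) = 1 - 2*mu/(L + mu) = (L - mu)/(L + mu) = 34/248 = 0.1371


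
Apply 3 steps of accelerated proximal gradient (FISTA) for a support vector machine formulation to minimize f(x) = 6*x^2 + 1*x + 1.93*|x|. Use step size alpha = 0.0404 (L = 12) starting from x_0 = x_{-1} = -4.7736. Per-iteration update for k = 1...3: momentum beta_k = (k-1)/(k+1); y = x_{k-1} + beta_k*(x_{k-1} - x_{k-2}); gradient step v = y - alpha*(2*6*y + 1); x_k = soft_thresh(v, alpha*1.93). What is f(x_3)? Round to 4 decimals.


FISTA on f(x) = 6*x^2 + 1*x + 1.93*|x|
L = 12, alpha = 0.0404
Iteration 1: beta = 0.0, y = -4.7736 + 0.0*(-4.7736 + 4.7736) = -4.7736
  grad(y) = -56.2832, v = y - alpha*grad = -2.4998
  prox(v) = soft_thresh(-2.4998, 0.078) = -2.4218
Iteration 2: beta = 0.3333, y = -2.4218 + 0.3333*(-2.4218 + 4.7736) = -1.6378
  grad(y) = -18.6542, v = y - alpha*grad = -0.8842
  prox(v) = soft_thresh(-0.8842, 0.078) = -0.8062
Iteration 3: beta = 0.5, y = -0.8062 + 0.5*(-0.8062 + 2.4218) = 0.0015
  grad(y) = 1.0183, v = y - alpha*grad = -0.0396
  prox(v) = soft_thresh(-0.0396, 0.078) = 0.0
f(x_3) = 6*0.0^2 + 1*0.0 + 1.93*|0.0| = 0.0


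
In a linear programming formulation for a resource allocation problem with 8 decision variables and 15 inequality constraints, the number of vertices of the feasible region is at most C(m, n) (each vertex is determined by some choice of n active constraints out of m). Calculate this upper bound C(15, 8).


Each vertex corresponds to some choice of n active constraints out of m, so the number of vertices is at most C(m, n) = m! / (n!(m-n)!).
m = 15, n = 8
Numerator: 15 * 14 * 13 * 12 * 11 * 10 * 9 * 8
Denominator: 8! = 40320
C(15, 8) = 6435


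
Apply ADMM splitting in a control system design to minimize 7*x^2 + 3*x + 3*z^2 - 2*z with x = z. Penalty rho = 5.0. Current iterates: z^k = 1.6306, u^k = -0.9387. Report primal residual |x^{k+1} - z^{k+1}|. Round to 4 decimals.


ADMM iteration with rho = 5.0, z^k = 1.6306, u^k = -0.9387
Step 1: x-update.
Minimize 7*x^2 + 3*x + (5.0/2)*(x - 1.6306 - 0.9387)^2
FOC: (2*7 + 5.0)*x = -3 + 5.0*(1.6306 + 0.9387)
x^{k+1} = 0.5182
Step 2: z-update.
Minimize 3*z^2 - 2*z + (5.0/2)*(0.5182 - z - 0.9387)^2
FOC: (2*3 + 5.0)*z = 2 + 5.0*(0.5182 - 0.9387)
z^{k+1} = -0.0093
Step 3: u-update.
u^{k+1} = -0.9387 + 0.5182 + 0.0093 = -0.4112
Step 4: Primal residual = |0.5182 + 0.0093| = 0.5275


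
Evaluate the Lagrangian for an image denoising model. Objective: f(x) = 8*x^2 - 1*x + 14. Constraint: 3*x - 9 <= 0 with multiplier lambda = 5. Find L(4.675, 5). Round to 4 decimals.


Step 1: Evaluate f(x).
f(4.675) = 8*4.675^2 - 1*4.675 + 14 = 184.17
Step 2: Evaluate g(x).
g(4.675) = 3*4.675 - 9 = 5.025
Step 3: Compute Lagrangian.
L = 184.17 + 5*5.025 = 209.295


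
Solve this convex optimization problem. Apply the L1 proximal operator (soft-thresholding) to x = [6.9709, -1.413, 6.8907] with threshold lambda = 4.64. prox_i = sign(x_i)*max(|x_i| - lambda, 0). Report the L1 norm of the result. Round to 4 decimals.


Soft-thresholding with lambda = 4.64:
prox(6.9709) = sign(6.9709)*max(|6.9709| - 4.64, 0) = 2.3309
prox(-1.413) = sign(-1.413)*max(|-1.413| - 4.64, 0) = 0.0
prox(6.8907) = sign(6.8907)*max(|6.8907| - 4.64, 0) = 2.2507
prox(x) = [2.3309, 0.0, 2.2507]
||prox(x)||_1 = 2.3309 + 0.0 + 2.2507 = 4.5816


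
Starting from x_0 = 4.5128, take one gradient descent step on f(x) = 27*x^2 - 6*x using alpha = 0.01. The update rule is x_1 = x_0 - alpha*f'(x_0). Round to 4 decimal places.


We compute the gradient at x_0 and apply the update.
f'(x) = 54*x - 6
f'(4.5128) = 54*4.5128 - 6 = 237.6912
x_1 = 4.5128 - 0.01*237.6912 = 2.1359


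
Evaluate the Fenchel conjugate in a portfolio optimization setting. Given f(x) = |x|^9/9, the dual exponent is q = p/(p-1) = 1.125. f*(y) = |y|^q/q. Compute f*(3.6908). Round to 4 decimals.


The conjugate exponent q satisfies 1/p + 1/q = 1.
p = 9, so q = 9/(9 - 1) = 1.125
|y|^q = 3.6908^1.125 = 4.3452
f*(3.6908) = 4.3452 / 1.125 = 3.8624


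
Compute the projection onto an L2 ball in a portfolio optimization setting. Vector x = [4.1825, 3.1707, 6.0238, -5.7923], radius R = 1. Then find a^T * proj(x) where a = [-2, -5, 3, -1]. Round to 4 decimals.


Step 1: Compute ||x|| (intermediates to 6 decimals).
||x|| = sqrt(4.1825^2 + 3.1707^2 + 6.0238^2 + (-5.7923)^2) = 9.86831
Step 2: Project.
Since ||x|| > R, scale = R/||x|| = 1/9.86831 = 0.101334, proj(x) = scale * x
proj(x) = [0.423829, 0.3213, 0.610416, -0.586957]
Step 3: Dot product.
a^T * proj(x) = -2*0.423829 - 5*0.3213 + 3*0.610416 - 1*(-0.586957) = -0.036


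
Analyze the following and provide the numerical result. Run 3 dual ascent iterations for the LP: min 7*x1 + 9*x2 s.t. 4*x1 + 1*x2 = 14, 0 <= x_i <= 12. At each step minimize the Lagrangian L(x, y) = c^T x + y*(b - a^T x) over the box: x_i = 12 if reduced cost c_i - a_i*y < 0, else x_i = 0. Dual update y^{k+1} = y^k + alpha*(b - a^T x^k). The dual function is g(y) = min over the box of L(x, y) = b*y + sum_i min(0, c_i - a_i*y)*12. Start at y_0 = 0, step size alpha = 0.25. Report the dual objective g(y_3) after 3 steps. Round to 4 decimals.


Dual ascent for LP: min 7*x1 + 9*x2, 4*x1 + 1*x2 = 14, 0 <= x_i <= 12
Step 1: y^k = 0.0, reduced costs: (7.0, 9.0)
  x^k = (0.0, 0.0), subgradient = b - a^T x = 14.0
  y^{k+1} = 0.0 + 0.25*14.0 = 3.5
Step 2: y^k = 3.5, reduced costs: (-7.0, 5.5)
  x^k = (12.0, 0.0), subgradient = b - a^T x = -34.0
  y^{k+1} = 3.5 + 0.25*-34.0 = -5.0
Step 3: y^k = -5.0, reduced costs: (27.0, 14.0)
  x^k = (0.0, 0.0), subgradient = b - a^T x = 14.0
  y^{k+1} = -5.0 + 0.25*14.0 = -1.5
Dual objective at y_3 = -1.5: reduced costs (13.0, 10.5), box minimizer x = (0.0, 0.0)
g(y_3) = b*y + (c1 - a1*y)*x1 + (c2 - a2*y)*x2 = 14*(-1.5) + 13.0*0.0 + 10.5*0.0 = -21.0 + 0.0 + 0.0 = -21.0


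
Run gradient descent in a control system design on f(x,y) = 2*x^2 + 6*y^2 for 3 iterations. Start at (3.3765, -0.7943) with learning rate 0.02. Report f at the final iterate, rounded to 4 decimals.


Gradient descent on f(x,y) = 2*x^2 + 6*y^2.
Starting point: (3.3765, -0.7943), alpha = 0.02
Step 1: grad_x = 2*2*3.3765 = 13.506, grad_y = 2*6*-0.7943 = -9.5316
  x_1 = 3.3765 - 0.02*13.506 = 3.1064
  y_1 = -0.7943 - 0.02*-9.5316 = -0.6037
Step 2: grad_x = 2*2*3.1064 = 12.4255, grad_y = 2*6*-0.6037 = -7.244
  x_2 = 3.1064 - 0.02*12.4255 = 2.8579
  y_2 = -0.6037 - 0.02*-7.244 = -0.4588
Step 3: grad_x = 2*2*2.8579 = 11.4315, grad_y = 2*6*-0.4588 = -5.5055
  x_3 = 2.8579 - 0.02*11.4315 = 2.6292
  y_3 = -0.4588 - 0.02*-5.5055 = -0.3487
f(2.6292, -0.3487) = 2*2.6292^2 + 6*(-0.3487)^2 = 14.5553


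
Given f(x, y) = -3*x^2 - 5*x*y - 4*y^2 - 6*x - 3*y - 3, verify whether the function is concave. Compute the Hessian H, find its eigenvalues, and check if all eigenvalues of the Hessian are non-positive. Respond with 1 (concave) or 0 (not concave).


The Hessian of f(x,y) = -3*x^2 - 5*x*y - 4*y^2 - 6*x - 3*y - 3 is:
H = [[-6, -5], [-5, -8]]
Trace = -6 - 8 = -14
Determinant = -6*-8 - (-5)^2 = 23
Discriminant = (-14)^2 - 4*23 = 104.0
Eigenvalues: lambda_1 = -12.099, lambda_2 = -1.901
The function is concave.

1


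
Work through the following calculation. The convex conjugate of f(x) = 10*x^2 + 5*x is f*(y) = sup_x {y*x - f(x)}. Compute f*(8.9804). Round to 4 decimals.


f*(y) = sup_x {y*x - a*x^2 - b*x} = sup_x {(y-b)*x - a*x^2}
FOC: (y - b) - 2a*x = 0 => x* = (y - b)/(2a)
x* = (8.9804 - 5)/(2*10) = 0.199
f*(8.9804) = (y-b)^2/(4a) = (8.9804 - 5)^2/(4*10)
= 15.8436/40 = 0.3961


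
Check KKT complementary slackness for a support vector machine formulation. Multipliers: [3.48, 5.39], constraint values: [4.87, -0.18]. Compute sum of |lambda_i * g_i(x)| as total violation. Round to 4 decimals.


KKT complementary slackness check:
lambda_1 * g_1 = 3.48 * 4.87 = 16.9476
lambda_2 * g_2 = 5.39 * -0.18 = -0.9702
Total violation = 16.9476 + 0.9702 = 17.9178


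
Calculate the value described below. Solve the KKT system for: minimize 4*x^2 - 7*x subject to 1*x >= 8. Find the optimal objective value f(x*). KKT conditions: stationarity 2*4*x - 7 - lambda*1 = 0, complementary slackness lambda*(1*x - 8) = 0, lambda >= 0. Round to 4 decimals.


Step 1: Try lambda = 0 (constraint inactive).
x_unc = 7/(2*4) = 0.875
Check: 1*0.875 = 0.875 < 8 -- violated!
Step 2: Constraint must be active: 1*x = 8
x* = 8/1 = 8.0
lambda = (2*4*8.0 - 7)/1 = 57.0
Step 3: Compute optimal value.
f(x*) = 4*8.0^2 - 7*8.0 = 200.0


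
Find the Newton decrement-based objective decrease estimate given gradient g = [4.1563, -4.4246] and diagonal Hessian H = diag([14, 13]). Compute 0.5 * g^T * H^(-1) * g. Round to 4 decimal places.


Step 1: H is diagonal, so H^(-1) * g = [0.2969, -0.3404].
Step 2: g^T H^(-1) g = sum_i g_i^2 / H_ii
  = (4.1563)^2/14 + (-4.4246)^2/13
  = 1.2339 + 1.5059 = 2.7398
Step 3: Objective decrease = 0.5 * g^T H^(-1) g = 1.3699


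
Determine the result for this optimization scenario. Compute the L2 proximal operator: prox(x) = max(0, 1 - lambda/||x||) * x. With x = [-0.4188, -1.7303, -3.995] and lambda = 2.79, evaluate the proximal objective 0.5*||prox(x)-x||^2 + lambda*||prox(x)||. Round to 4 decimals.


Step 1: Compute ||x||.
||x|| = 4.3737
Step 2: Compute scaling factor.
scale = max(0, 1 - 2.79/4.3737) = 0.3621
Step 3: prox(x) = [-0.1516, -0.6265, -1.4466]
||prox(x)|| = 1.5837
Step 4: Proximal objective.
0.5*||prox-x||^2 = 3.8921
lambda*||prox|| = 4.4185
Total = 8.3106


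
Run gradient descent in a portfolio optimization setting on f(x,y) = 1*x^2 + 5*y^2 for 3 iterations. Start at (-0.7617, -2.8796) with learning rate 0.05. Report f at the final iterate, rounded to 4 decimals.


Gradient descent on f(x,y) = 1*x^2 + 5*y^2.
Starting point: (-0.7617, -2.8796), alpha = 0.05
Step 1: grad_x = 2*1*-0.7617 = -1.5234, grad_y = 2*5*-2.8796 = -28.796
  x_1 = -0.7617 - 0.05*-1.5234 = -0.6855
  y_1 = -2.8796 - 0.05*-28.796 = -1.4398
Step 2: grad_x = 2*1*-0.6855 = -1.3711, grad_y = 2*5*-1.4398 = -14.398
  x_2 = -0.6855 - 0.05*-1.3711 = -0.617
  y_2 = -1.4398 - 0.05*-14.398 = -0.7199
Step 3: grad_x = 2*1*-0.617 = -1.234, grad_y = 2*5*-0.7199 = -7.199
  x_3 = -0.617 - 0.05*-1.234 = -0.5553
  y_3 = -0.7199 - 0.05*-7.199 = -0.36
f(-0.5553, -0.36) = 1*(-0.5553)^2 + 5*(-0.36)^2 = 0.9562


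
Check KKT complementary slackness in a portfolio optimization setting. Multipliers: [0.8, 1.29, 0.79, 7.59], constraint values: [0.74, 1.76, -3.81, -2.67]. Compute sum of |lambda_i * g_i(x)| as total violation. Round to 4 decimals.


KKT complementary slackness check:
lambda_1 * g_1 = 0.8 * 0.74 = 0.592
lambda_2 * g_2 = 1.29 * 1.76 = 2.2704
lambda_3 * g_3 = 0.79 * -3.81 = -3.0099
lambda_4 * g_4 = 7.59 * -2.67 = -20.2653
Total violation = 0.592 + 2.2704 + 3.0099 + 20.2653 = 26.1376


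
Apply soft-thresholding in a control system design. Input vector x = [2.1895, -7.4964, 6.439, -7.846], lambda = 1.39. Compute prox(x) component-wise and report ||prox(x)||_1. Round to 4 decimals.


Soft-thresholding with lambda = 1.39:
prox(2.1895) = sign(2.1895)*max(|2.1895| - 1.39, 0) = 0.7995
prox(-7.4964) = sign(-7.4964)*max(|-7.4964| - 1.39, 0) = -6.1064
prox(6.439) = sign(6.439)*max(|6.439| - 1.39, 0) = 5.049
prox(-7.846) = sign(-7.846)*max(|-7.846| - 1.39, 0) = -6.456
prox(x) = [0.7995, -6.1064, 5.049, -6.456]
||prox(x)||_1 = 0.7995 + 6.1064 + 5.049 + 6.456 = 18.4109
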